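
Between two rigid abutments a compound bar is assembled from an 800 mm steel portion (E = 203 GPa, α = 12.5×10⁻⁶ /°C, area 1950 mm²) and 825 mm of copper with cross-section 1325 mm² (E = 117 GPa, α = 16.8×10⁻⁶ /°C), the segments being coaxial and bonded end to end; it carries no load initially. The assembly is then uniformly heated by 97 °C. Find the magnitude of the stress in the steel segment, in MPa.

σ ≈ 162 MPa (compressive)

Free thermal expansion of the whole bar: Σ αᵢΔT Lᵢ = 12.5×10⁻⁶×97×800 + 16.8×10⁻⁶×97×825 = 2.314 mm.
The rigid supports impose zero overall length change; the single axial force P common to all segments must satisfy P Σ Lᵢ/(AᵢEᵢ) = δ_free.
Σ Lᵢ/(AᵢEᵢ) = 800/(1950×203×10³) + 825/(1325×117×10³) = 7.343×10⁻⁶ mm/N.
P = 2.314 / 7.343×10⁻⁶ = 315200 N = 315.2 kN, compressive.
σ_{steel} = P / A = 315200 / 1950 = 161.6 MPa.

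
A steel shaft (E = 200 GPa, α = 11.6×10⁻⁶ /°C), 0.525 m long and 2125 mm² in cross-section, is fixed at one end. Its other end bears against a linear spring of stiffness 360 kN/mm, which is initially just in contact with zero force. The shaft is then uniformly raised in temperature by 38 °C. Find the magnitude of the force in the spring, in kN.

The unrestrained thermal change is αΔT L = 11.6×10⁻⁶ × 38 × 525 = 0.2314 mm.
Let P be the compressive force at the spring. The shaft shortens elastically by PL/(AE) and the spring compresses by P/k; together these equal δ_free.
P [ L/(AE) + 1/k ] = δ_free → P [ 525/(2125×200×10³) + 1/(360×10³) ] = 0.2314.
P = 0.2314 / 4.013×10⁻⁶ = 57670 N.

P ≈ 57.7 kN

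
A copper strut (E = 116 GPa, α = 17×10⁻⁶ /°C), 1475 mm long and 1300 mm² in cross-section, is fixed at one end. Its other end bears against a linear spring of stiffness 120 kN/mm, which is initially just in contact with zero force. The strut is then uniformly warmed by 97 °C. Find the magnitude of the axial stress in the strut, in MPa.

σ ≈ 103 MPa (compressive)

The unrestrained thermal change is αΔT L = 17×10⁻⁶ × 97 × 1475 = 2.432 mm.
With a force P in the spring, the elastic change of the strut is PL/(AE) and that of the spring is P/k; compatibility requires their sum to equal δ_free.
P [ L/(AE) + 1/k ] = δ_free → P [ 1475/(1300×116×10³) + 1/(120×10³) ] = 2.432.
P = 2.432 / 1.811×10⁻⁵ = 134300 N.
σ = P/A = 134300/1300 = 103.3 MPa.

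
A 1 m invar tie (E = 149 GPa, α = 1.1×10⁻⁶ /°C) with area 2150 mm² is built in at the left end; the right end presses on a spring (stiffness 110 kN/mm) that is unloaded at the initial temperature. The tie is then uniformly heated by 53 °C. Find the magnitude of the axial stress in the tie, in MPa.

If the spring were absent the tie would lengthen by αΔT L = 1.1×10⁻⁶ × 53 × 1000 = 0.0583 mm.
Let P be the compressive force at the spring. The tie shortens elastically by PL/(AE) and the spring compresses by P/k; together these equal δ_free.
So P = δ_free / [L/(AE) + 1/k] = 0.0583 / [ 1000/(2150×149×10³) + 1/(110×10³) ].
P = 0.0583 / 1.221×10⁻⁵ = 4774 N.
σ = P/A = 4774/2150 = 2.22 MPa.

σ ≈ 2.22 MPa (compressive)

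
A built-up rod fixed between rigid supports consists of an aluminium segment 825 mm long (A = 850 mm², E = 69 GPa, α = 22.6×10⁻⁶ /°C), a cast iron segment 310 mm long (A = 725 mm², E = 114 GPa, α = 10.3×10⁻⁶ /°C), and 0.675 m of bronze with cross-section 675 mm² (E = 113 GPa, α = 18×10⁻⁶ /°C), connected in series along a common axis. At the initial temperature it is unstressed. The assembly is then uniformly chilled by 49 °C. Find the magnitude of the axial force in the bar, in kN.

P ≈ 62.5 kN (tensile)

Free thermal contraction of the whole bar: Σ αᵢΔT Lᵢ = 22.6×10⁻⁶×49×825 + 10.3×10⁻⁶×49×310 + 18×10⁻⁶×49×675 = 1.665 mm.
The rigid supports impose zero overall length change; the single axial force P common to all segments must satisfy P Σ Lᵢ/(AᵢEᵢ) = δ_free.
Σ Lᵢ/(AᵢEᵢ) = 825/(850×69×10³) + 310/(725×114×10³) + 675/(675×113×10³) = 2.667×10⁻⁵ mm/N.
So P = 1.665 / 2.667×10⁻⁵ = 62.45 kN, tensile.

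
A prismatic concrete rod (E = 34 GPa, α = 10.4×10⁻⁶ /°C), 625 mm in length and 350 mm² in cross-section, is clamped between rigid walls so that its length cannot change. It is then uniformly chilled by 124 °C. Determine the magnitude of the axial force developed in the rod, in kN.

With zero net strain, σ = E·αΔT = 34 GPa × 10.4×10⁻⁶ × 124 = 43.85 MPa.
P = AEαΔT = 350 × 34×10³ × 10.4×10⁻⁶ × 124 = 15.35 kN (tensile).

P ≈ 15.3 kN (tensile)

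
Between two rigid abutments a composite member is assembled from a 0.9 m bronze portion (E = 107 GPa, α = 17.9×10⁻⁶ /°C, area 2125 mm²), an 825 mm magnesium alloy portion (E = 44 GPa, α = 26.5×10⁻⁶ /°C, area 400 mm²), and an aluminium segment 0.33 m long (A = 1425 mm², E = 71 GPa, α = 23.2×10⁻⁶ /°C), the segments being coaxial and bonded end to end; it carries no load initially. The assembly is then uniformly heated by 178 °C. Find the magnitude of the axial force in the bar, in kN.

P ≈ 150 kN (compressive)

Free thermal expansion of the whole bar: Σ αᵢΔT Lᵢ = 17.9×10⁻⁶×178×900 + 26.5×10⁻⁶×178×825 + 23.2×10⁻⁶×178×330 = 8.122 mm.
The rigid supports impose zero overall length change; the single axial force P common to all segments must satisfy P Σ Lᵢ/(AᵢEᵢ) = δ_free.
Σ Lᵢ/(AᵢEᵢ) = 900/(2125×107×10³) + 825/(400×44×10³) + 330/(1425×71×10³) = 5.409×10⁻⁵ mm/N.
So P = 8.122 / 5.409×10⁻⁵ = 150.1 kN, compressive.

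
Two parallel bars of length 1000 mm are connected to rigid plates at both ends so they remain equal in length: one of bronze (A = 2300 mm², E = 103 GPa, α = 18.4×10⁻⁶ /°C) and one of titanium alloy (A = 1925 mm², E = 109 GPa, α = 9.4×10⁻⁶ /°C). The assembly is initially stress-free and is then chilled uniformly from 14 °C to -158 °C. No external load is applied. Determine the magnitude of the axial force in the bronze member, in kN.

The bronze has the larger α, so on cooling it would change length more than the titanium alloy if both were free. The rigid plates force a common final length, so the bronze is put into tension and the titanium alloy into compression, with equal and opposite forces P (no external load).
Equating the net (thermal + elastic) strains gives |α₁ − α₂|·ΔT = P·[1/(A₁E₁) + 1/(A₂E₂)].
|α₁ − α₂|·ΔT = 9×10⁻⁶ × 172 = 0.001548.
1/(A₁E₁) + 1/(A₂E₂) = 1/(2300×103×10³) + 1/(1925×109×10³) = 8.987×10⁻⁹ N⁻¹.
So P = 0.001548 / 8.987×10⁻⁹ = 172.2 kN.

P ≈ 172 kN (tensile in the bronze)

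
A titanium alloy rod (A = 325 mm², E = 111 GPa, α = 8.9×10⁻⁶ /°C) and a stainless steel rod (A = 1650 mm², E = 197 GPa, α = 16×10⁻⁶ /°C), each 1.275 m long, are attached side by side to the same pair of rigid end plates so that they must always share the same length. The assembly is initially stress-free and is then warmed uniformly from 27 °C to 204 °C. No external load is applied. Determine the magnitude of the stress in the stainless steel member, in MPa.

σ ≈ 24.7 MPa (compressive)

Both members must finish at the same length. With the larger α, the stainless steel tends to over-expand; the plates restrain it, putting the stainless steel in compression and the titanium alloy in tension. With no external load the two internal forces are equal and opposite, magnitude P.
Equating the net (thermal + elastic) strains gives |α₁ − α₂|·ΔT = P·[1/(A₁E₁) + 1/(A₂E₂)].
|α₁ − α₂|·ΔT = 7.1×10⁻⁶ × 177 = 0.001257.
1/(A₁E₁) + 1/(A₂E₂) = 1/(325×111×10³) + 1/(1650×197×10³) = 3.08×10⁻⁸ N⁻¹.
P = 0.001257 / 3.08×10⁻⁸ = 40810 N = 40.81 kN.
σ_{stainless steel} = P/A₂ = 40810/1650 = 24.73 MPa, compressive.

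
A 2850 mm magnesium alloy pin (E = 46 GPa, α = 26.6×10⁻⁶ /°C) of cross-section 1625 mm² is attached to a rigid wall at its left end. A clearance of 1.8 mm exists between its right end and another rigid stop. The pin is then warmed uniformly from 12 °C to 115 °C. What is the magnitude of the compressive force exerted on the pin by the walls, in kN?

P ≈ 158 kN

Free thermal elongation = αΔT L = 26.6×10⁻⁶ × 103 × 2850 = 7.808 mm.
After closing the 1.8 mm clearance, 7.808 − 1.8 = 6.008 mm of expansion remains to be suppressed by the wall.
So σ = E(δ_free − g)/L = 46×10³ × 6.008/2850 = 96.98 MPa.
Force on the wall = σA = 96.98 × 1625 mm² = 157.6 kN.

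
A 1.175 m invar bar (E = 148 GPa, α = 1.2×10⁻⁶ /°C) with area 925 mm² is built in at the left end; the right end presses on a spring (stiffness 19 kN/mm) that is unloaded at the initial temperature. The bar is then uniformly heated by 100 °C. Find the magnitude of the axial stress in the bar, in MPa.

If the spring were absent the bar would lengthen by αΔT L = 1.2×10⁻⁶ × 100 × 1175 = 0.141 mm.
With a force P in the spring, the elastic change of the bar is PL/(AE) and that of the spring is P/k; compatibility requires their sum to equal δ_free.
So P = δ_free / [L/(AE) + 1/k] = 0.141 / [ 1175/(925×148×10³) + 1/(19×10³) ].
P = 0.141 / 6.121×10⁻⁵ = 2303 N.
σ = P/A = 2303/925 = 2.49 MPa.

σ ≈ 2.49 MPa (compressive)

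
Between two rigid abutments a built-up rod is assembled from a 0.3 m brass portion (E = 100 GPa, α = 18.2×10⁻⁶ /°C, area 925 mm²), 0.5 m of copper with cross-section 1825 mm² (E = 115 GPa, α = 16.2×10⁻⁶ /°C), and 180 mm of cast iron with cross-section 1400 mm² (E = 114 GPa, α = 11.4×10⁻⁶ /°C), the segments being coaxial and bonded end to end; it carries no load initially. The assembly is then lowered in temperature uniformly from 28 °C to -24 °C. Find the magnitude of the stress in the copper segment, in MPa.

Free thermal contraction of the whole bar: Σ αᵢΔT Lᵢ = 18.2×10⁻⁶×52×300 + 16.2×10⁻⁶×52×500 + 11.4×10⁻⁶×52×180 = 0.8118 mm.
The rigid supports impose zero overall length change; the single axial force P common to all segments must satisfy P Σ Lᵢ/(AᵢEᵢ) = δ_free.
Σ Lᵢ/(AᵢEᵢ) = 300/(925×100×10³) + 500/(1825×115×10³) + 180/(1400×114×10³) = 6.753×10⁻⁶ mm/N.
So P = 0.8118 / 6.753×10⁻⁶ = 120.2 kN, tensile.
σ_{copper} = P / A = 120200 / 1825 = 65.87 MPa.

σ ≈ 65.9 MPa (tensile)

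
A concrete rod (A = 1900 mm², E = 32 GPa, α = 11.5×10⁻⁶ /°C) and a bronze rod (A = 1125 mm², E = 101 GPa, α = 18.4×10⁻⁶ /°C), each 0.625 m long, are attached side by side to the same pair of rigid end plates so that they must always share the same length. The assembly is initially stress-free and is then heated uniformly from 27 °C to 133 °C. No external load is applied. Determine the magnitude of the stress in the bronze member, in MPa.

Both members must finish at the same length. With the larger α, the bronze tends to over-expand; the plates restrain it, putting the bronze in compression and the concrete in tension. With no external load the two internal forces are equal and opposite, magnitude P.
Compatibility of the two members (thermal + elastic change equal): (α₁ − α₂)ΔT = P·[1/(A₁E₁) + 1/(A₂E₂)].
|α₁ − α₂|·ΔT = 6.9×10⁻⁶ × 106 = 0.0007314.
1/(A₁E₁) + 1/(A₂E₂) = 1/(1900×32×10³) + 1/(1125×101×10³) = 2.525×10⁻⁸ N⁻¹.
P = 0.0007314 / 2.525×10⁻⁸ = 28970 N = 28.97 kN.
σ_{bronze} = P/A₂ = 28970/1125 = 25.75 MPa, compressive.

σ ≈ 25.7 MPa (compressive)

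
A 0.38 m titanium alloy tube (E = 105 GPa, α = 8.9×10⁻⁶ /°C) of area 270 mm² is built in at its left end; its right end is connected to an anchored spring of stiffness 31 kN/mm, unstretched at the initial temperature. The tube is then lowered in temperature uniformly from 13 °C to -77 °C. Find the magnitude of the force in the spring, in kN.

If the spring were absent the tube would shorten by αΔT L = 8.9×10⁻⁶ × 90 × 380 = 0.3044 mm.
With a force P in the spring, the elastic change of the tube is PL/(AE) and that of the spring is P/k; compatibility requires their sum to equal δ_free.
So P = δ_free / [L/(AE) + 1/k] = 0.3044 / [ 380/(270×105×10³) + 1/(31×10³) ].
P = 0.3044 / 4.566×10⁻⁵ = 6666 N.

P ≈ 6.67 kN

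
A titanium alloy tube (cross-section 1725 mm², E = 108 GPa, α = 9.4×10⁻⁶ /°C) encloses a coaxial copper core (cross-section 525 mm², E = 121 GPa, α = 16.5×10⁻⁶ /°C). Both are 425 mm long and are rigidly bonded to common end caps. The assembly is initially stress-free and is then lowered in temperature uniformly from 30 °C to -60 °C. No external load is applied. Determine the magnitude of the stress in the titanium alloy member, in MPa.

Equilibrium of a rigid end plate with no external load gives equal and opposite internal forces ±P in the two members. Since α_{copper} > α_{titanium alloy}, cooling drives the copper into tension and the titanium alloy into compression.
Equating the net (thermal + elastic) strains gives |α₁ − α₂|·ΔT = P·[1/(A₁E₁) + 1/(A₂E₂)].
|α₁ − α₂|·ΔT = 7.1×10⁻⁶ × 90 = 0.000639.
1/(A₁E₁) + 1/(A₂E₂) = 1/(1725×108×10³) + 1/(525×121×10³) = 2.111×10⁻⁸ N⁻¹.
P = 0.000639 / 2.111×10⁻⁸ = 30270 N = 30.27 kN.
σ_{titanium alloy} = P/A₁ = 30270/1725 = 17.55 MPa, compressive.

σ ≈ 17.5 MPa (compressive)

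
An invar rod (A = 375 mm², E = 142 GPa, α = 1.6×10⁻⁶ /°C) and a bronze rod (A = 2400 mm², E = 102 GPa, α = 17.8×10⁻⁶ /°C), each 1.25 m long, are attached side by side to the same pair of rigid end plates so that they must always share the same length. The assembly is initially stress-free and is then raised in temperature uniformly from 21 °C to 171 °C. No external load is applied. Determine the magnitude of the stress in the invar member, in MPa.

Equilibrium of a rigid end plate with no external load gives equal and opposite internal forces ±P in the two members. Since α_{bronze} > α_{invar}, heating drives the bronze into compression and the invar into tension.
Setting the final lengths equal and cancelling L: (α₁ − α₂)ΔT = P/(A₁E₁) + P/(A₂E₂).
|α₁ − α₂|·ΔT = 16.2×10⁻⁶ × 150 = 0.00243.
1/(A₁E₁) + 1/(A₂E₂) = 1/(375×142×10³) + 1/(2400×102×10³) = 2.286×10⁻⁸ N⁻¹.
So P = 0.00243 / 2.286×10⁻⁸ = 106.3 kN.
σ_{invar} = P/A₁ = 106300/375 = 283.4 MPa, tensile.

σ ≈ 283 MPa (tensile)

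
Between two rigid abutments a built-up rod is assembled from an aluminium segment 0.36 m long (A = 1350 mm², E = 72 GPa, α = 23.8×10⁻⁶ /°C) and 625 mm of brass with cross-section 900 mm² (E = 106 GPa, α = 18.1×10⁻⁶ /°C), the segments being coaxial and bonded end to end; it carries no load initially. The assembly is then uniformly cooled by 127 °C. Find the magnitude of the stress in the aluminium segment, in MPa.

σ ≈ 182 MPa (tensile)

Free thermal contraction of the whole bar: Σ αᵢΔT Lᵢ = 23.8×10⁻⁶×127×360 + 18.1×10⁻⁶×127×625 = 2.525 mm.
The rigid supports impose zero overall length change; the single axial force P common to all segments must satisfy P Σ Lᵢ/(AᵢEᵢ) = δ_free.
Σ Lᵢ/(AᵢEᵢ) = 360/(1350×72×10³) + 625/(900×106×10³) = 1.026×10⁻⁵ mm/N.
So P = 2.525 / 1.026×10⁻⁵ = 246.2 kN, tensile.
σ_{aluminium} = P / A = 246200 / 1350 = 182.4 MPa.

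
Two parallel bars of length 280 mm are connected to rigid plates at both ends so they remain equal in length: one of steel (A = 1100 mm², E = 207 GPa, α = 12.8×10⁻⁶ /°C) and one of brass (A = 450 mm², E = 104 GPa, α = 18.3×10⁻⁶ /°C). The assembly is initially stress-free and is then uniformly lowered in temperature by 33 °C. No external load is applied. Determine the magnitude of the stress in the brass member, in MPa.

σ ≈ 15.7 MPa (tensile)

Both members must finish at the same length. With the larger α, the brass tends to over-contract; the plates restrain it, putting the brass in tension and the steel in compression. With no external load the two internal forces are equal and opposite, magnitude P.
Compatibility of the two members (thermal + elastic change equal): (α₁ − α₂)ΔT = P·[1/(A₁E₁) + 1/(A₂E₂)].
|α₁ − α₂|·ΔT = 5.5×10⁻⁶ × 33 = 0.0001815.
1/(A₁E₁) + 1/(A₂E₂) = 1/(1100×207×10³) + 1/(450×104×10³) = 2.576×10⁻⁸ N⁻¹.
P = 0.0001815 / 2.576×10⁻⁸ = 7046 N = 7.046 kN.
σ_{brass} = P/A₂ = 7046/450 = 15.66 MPa, tensile.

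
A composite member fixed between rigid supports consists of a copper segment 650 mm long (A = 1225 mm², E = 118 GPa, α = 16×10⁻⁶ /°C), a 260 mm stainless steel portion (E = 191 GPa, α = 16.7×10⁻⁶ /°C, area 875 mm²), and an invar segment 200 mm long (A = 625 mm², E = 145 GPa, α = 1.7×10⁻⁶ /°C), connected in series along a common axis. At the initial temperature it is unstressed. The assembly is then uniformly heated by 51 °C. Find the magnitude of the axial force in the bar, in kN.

Free thermal expansion of the whole bar: Σ αᵢΔT Lᵢ = 16×10⁻⁶×51×650 + 16.7×10⁻⁶×51×260 + 1.7×10⁻⁶×51×200 = 0.7692 mm.
Since the ends are fixed, an axial force P builds up, equal in every segment, with P · Σ Lᵢ/(AᵢEᵢ) = δ_free.
Σ Lᵢ/(AᵢEᵢ) = 650/(1225×118×10³) + 260/(875×191×10³) + 200/(625×145×10³) = 8.259×10⁻⁶ mm/N.
Hence P = δ_free / Σ(L/AE) = 0.7692/8.259×10⁻⁶ = 93.13 kN (compressive).

P ≈ 93.1 kN (compressive)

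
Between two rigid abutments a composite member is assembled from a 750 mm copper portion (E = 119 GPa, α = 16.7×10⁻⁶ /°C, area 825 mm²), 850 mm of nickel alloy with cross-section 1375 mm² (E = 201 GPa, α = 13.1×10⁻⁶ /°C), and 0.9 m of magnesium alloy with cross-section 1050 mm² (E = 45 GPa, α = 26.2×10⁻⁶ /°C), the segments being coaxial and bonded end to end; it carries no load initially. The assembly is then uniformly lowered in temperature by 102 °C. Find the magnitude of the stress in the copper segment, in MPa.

If the supports were absent, the total length change would be Σ αᵢΔT Lᵢ = 16.7×10⁻⁶×102×750 + 13.1×10⁻⁶×102×850 + 26.2×10⁻⁶×102×900 = 4.818 mm.
Since the ends are fixed, an axial force P builds up, equal in every segment, with P · Σ Lᵢ/(AᵢEᵢ) = δ_free.
The series flexibility is Σ Lᵢ/(AᵢEᵢ) = 750/(825×119×10³) + 850/(1375×201×10³) + 900/(1050×45×10³) = 2.976×10⁻⁵ mm/N.
Hence P = δ_free / Σ(L/AE) = 4.818/2.976×10⁻⁵ = 161.9 kN (tensile).
σ_{copper} = P / A = 161900 / 825 = 196.2 MPa.

σ ≈ 196 MPa (tensile)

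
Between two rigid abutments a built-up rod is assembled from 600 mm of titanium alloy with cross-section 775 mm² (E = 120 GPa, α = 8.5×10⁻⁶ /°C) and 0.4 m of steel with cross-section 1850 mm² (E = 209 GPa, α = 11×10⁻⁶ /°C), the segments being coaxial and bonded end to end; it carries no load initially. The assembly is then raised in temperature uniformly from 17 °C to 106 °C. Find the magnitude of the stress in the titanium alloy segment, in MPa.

σ ≈ 146 MPa (compressive)

With the walls removed the bar would change length by δ_free = Σ αᵢΔT Lᵢ = 8.5×10⁻⁶×89×600 + 11×10⁻⁶×89×400 = 0.8455 mm.
The rigid supports impose zero overall length change; the single axial force P common to all segments must satisfy P Σ Lᵢ/(AᵢEᵢ) = δ_free.
Σ Lᵢ/(AᵢEᵢ) = 600/(775×120×10³) + 400/(1850×209×10³) = 7.486×10⁻⁶ mm/N.
Hence P = δ_free / Σ(L/AE) = 0.8455/7.486×10⁻⁶ = 112.9 kN (compressive).
σ_{titanium alloy} = P / A = 112900 / 775 = 145.7 MPa.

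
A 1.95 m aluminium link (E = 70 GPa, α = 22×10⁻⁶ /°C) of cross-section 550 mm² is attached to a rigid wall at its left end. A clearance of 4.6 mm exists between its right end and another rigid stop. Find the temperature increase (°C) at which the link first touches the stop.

The gap closes when αΔT L = 4.6 mm, since the link is still unstressed at that instant.
So ΔT = g/(αL) = 4.6/(22×10⁻⁶ × 1950) = 107.2 °C.

ΔT ≈ 107 °C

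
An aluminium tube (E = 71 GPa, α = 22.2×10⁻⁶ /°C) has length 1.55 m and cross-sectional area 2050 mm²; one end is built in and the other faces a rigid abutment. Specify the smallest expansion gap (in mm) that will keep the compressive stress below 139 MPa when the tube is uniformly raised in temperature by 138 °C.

g ≈ 1.71 mm

With no wall the tube would lengthen by αΔT L = 22.2×10⁻⁶ × 138 × 1550 = 4.749 mm.
At the allowable stress the elastic shortening the wall may impose is σL/E = 139 × 1550 / (71×10³) = 3.035 mm.
The gap must absorb the remainder: g_min = 4.749 − 3.035 = 1.714 mm.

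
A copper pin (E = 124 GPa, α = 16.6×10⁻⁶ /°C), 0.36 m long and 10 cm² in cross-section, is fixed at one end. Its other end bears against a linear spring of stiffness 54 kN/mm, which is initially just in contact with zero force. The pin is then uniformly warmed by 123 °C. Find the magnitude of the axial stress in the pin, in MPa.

Free thermal expansion: δ_free = αΔT L = 16.6×10⁻⁶ × 123 × 360 = 0.735 mm.
With a force P in the spring, the elastic change of the pin is PL/(AE) and that of the spring is P/k; compatibility requires their sum to equal δ_free.
So P = δ_free / [L/(AE) + 1/k] = 0.735 / [ 360/(1000×124×10³) + 1/(54×10³) ].
P = 0.735 / 2.142×10⁻⁵ = 34310 N.
σ = P/A = 34310/1000 = 34.31 MPa.

σ ≈ 34.3 MPa (compressive)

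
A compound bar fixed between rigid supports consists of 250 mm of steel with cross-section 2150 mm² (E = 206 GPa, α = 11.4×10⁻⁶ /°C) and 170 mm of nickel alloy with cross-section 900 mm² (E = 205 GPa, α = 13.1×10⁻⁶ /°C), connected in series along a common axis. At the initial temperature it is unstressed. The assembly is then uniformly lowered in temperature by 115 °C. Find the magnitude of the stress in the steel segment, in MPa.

σ ≈ 183 MPa (tensile)

With the walls removed the bar would change length by δ_free = Σ αᵢΔT Lᵢ = 11.4×10⁻⁶×115×250 + 13.1×10⁻⁶×115×170 = 0.5839 mm.
The walls prevent any net length change, so an axial force P (same in every segment) develops. Compatibility: P · Σ Lᵢ/(AᵢEᵢ) = δ_free.
The series flexibility is Σ Lᵢ/(AᵢEᵢ) = 250/(2150×206×10³) + 170/(900×205×10³) = 1.486×10⁻⁶ mm/N.
So P = 0.5839 / 1.486×10⁻⁶ = 392.9 kN, tensile.
σ_{steel} = P / A = 392900 / 2150 = 182.8 MPa.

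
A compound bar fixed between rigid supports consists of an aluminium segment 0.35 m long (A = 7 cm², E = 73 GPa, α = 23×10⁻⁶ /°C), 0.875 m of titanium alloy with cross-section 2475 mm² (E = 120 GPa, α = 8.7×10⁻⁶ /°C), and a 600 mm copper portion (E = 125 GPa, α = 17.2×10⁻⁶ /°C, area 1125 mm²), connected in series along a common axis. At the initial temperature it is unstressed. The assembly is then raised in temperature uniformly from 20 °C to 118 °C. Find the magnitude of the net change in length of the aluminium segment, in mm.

Free thermal expansion of the whole bar: Σ αᵢΔT Lᵢ = 23×10⁻⁶×98×350 + 8.7×10⁻⁶×98×875 + 17.2×10⁻⁶×98×600 = 2.546 mm.
The rigid supports impose zero overall length change; the single axial force P common to all segments must satisfy P Σ Lᵢ/(AᵢEᵢ) = δ_free.
The series flexibility is Σ Lᵢ/(AᵢEᵢ) = 350/(700×73×10³) + 875/(2475×120×10³) + 600/(1125×125×10³) = 1.406×10⁻⁵ mm/N.
Hence P = δ_free / Σ(L/AE) = 2.546/1.406×10⁻⁵ = 181.1 kN (compressive).
For the aluminium segment, free thermal change = 23×10⁻⁶×98×350 = 0.7889 mm and elastic change from P = 181100×350/(700×73×10³) = 1.24 mm; these oppose, so the net change is 0.451 mm (segment shortens).

|ΔL| ≈ 0.451 mm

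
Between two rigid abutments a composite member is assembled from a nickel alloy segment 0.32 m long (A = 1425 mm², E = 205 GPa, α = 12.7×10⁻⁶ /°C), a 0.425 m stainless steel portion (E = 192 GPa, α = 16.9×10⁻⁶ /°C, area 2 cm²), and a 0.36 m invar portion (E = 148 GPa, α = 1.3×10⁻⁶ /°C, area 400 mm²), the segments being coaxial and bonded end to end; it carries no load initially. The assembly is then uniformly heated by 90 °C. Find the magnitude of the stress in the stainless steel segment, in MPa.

Free thermal expansion of the whole bar: Σ αᵢΔT Lᵢ = 12.7×10⁻⁶×90×320 + 16.9×10⁻⁶×90×425 + 1.3×10⁻⁶×90×360 = 1.054 mm.
The walls prevent any net length change, so an axial force P (same in every segment) develops. Compatibility: P · Σ Lᵢ/(AᵢEᵢ) = δ_free.
Σ Lᵢ/(AᵢEᵢ) = 320/(1425×205×10³) + 425/(200×192×10³) + 360/(400×148×10³) = 1.824×10⁻⁵ mm/N.
P = 1.054 / 1.824×10⁻⁵ = 57790 N = 57.79 kN, compressive.
σ_{stainless steel} = P / A = 57790 / 200 = 288.9 MPa.

σ ≈ 289 MPa (compressive)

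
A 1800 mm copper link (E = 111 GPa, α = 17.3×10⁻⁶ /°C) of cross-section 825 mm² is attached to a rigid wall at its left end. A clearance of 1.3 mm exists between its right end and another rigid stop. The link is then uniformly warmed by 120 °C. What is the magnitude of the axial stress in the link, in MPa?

σ ≈ 150 MPa (compressive)

Unrestrained expansion: δ_free = αΔT L = 17.3×10⁻⁶ × 120 × 1800 = 3.737 mm.
After closing the 1.3 mm clearance, 3.737 − 1.3 = 2.437 mm of expansion remains to be suppressed by the wall.
So σ = E(δ_free − g)/L = 111×10³ × 2.437/1800 = 150.3 MPa.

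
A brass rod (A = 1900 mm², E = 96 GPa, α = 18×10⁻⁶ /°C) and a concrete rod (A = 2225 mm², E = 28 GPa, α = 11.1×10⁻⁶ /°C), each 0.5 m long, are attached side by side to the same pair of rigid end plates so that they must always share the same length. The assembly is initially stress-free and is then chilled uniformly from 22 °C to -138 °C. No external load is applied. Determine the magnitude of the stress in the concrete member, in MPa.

σ ≈ 23 MPa (compressive)

The brass has the larger α, so on cooling it would change length more than the concrete if both were free. The rigid plates force a common final length, so the brass is put into tension and the concrete into compression, with equal and opposite forces P (no external load).
Compatibility of the two members (thermal + elastic change equal): (α₁ − α₂)ΔT = P·[1/(A₁E₁) + 1/(A₂E₂)].
|α₁ − α₂|·ΔT = 6.9×10⁻⁶ × 160 = 0.001104.
1/(A₁E₁) + 1/(A₂E₂) = 1/(1900×96×10³) + 1/(2225×28×10³) = 2.153×10⁻⁸ N⁻¹.
P = 0.001104 / 2.153×10⁻⁸ = 51270 N = 51.27 kN.
σ_{concrete} = P/A₂ = 51270/2225 = 23.04 MPa, compressive.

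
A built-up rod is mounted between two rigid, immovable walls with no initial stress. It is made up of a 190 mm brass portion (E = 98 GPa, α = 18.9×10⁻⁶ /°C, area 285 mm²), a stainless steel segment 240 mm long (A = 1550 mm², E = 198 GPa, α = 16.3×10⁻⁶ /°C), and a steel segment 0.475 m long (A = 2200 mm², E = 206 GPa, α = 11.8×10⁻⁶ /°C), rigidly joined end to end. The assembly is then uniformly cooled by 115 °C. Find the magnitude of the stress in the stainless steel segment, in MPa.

With the walls removed the bar would change length by δ_free = Σ αᵢΔT Lᵢ = 18.9×10⁻⁶×115×190 + 16.3×10⁻⁶×115×240 + 11.8×10⁻⁶×115×475 = 1.507 mm.
The rigid supports impose zero overall length change; the single axial force P common to all segments must satisfy P Σ Lᵢ/(AᵢEᵢ) = δ_free.
The series flexibility is Σ Lᵢ/(AᵢEᵢ) = 190/(285×98×10³) + 240/(1550×198×10³) + 475/(2200×206×10³) = 8.633×10⁻⁶ mm/N.
So P = 1.507 / 8.633×10⁻⁶ = 174.6 kN, tensile.
σ_{stainless steel} = P / A = 174600 / 1550 = 112.7 MPa.

σ ≈ 113 MPa (tensile)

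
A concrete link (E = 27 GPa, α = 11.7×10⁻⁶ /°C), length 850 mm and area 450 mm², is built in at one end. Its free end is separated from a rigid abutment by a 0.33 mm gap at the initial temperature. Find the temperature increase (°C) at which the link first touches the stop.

ΔT ≈ 33.2 °C

The gap closes when αΔT L = 0.33 mm, since the link is still unstressed at that instant.
ΔT = 0.33 / (11.7×10⁻⁶ × 850) = 33.18 °C.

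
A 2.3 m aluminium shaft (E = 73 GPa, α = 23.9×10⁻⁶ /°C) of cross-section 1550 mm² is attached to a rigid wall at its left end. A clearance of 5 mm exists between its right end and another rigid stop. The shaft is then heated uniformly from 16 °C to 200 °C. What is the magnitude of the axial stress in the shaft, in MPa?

If the wall were absent the shaft would grow by αΔT L = 23.9×10⁻⁶ × 184 × 2300 = 10.11 mm.
After closing the 5 mm clearance, 10.11 − 5 = 5.114 mm of expansion remains to be suppressed by the wall.
So σ = E(δ_free − g)/L = 73×10³ × 5.114/2300 = 162.3 MPa.

σ ≈ 162 MPa (compressive)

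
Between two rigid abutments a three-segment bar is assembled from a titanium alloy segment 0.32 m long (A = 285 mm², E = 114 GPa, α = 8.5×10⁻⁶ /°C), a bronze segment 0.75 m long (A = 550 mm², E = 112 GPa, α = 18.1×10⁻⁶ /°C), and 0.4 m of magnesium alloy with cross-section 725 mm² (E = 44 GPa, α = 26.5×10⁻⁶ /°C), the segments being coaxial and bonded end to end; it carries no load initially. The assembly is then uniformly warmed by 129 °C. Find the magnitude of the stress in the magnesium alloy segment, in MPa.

σ ≈ 138 MPa (compressive)

With the walls removed the bar would change length by δ_free = Σ αᵢΔT Lᵢ = 8.5×10⁻⁶×129×320 + 18.1×10⁻⁶×129×750 + 26.5×10⁻⁶×129×400 = 3.469 mm.
The walls prevent any net length change, so an axial force P (same in every segment) develops. Compatibility: P · Σ Lᵢ/(AᵢEᵢ) = δ_free.
Σ Lᵢ/(AᵢEᵢ) = 320/(285×114×10³) + 750/(550×112×10³) + 400/(725×44×10³) = 3.456×10⁻⁵ mm/N.
P = 3.469 / 3.456×10⁻⁵ = 100400 N = 100.4 kN, compressive.
σ_{magnesium alloy} = P / A = 100400 / 725 = 138.5 MPa.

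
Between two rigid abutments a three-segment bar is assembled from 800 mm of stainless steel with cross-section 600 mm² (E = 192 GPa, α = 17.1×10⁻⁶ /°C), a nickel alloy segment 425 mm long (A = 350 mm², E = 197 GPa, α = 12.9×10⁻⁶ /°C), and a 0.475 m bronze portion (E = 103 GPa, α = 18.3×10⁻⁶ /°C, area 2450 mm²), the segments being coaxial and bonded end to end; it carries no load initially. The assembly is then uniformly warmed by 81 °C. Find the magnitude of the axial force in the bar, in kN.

If the supports were absent, the total length change would be Σ αᵢΔT Lᵢ = 17.1×10⁻⁶×81×800 + 12.9×10⁻⁶×81×425 + 18.3×10⁻⁶×81×475 = 2.256 mm.
Since the ends are fixed, an axial force P builds up, equal in every segment, with P · Σ Lᵢ/(AᵢEᵢ) = δ_free.
The series flexibility is Σ Lᵢ/(AᵢEᵢ) = 800/(600×192×10³) + 425/(350×197×10³) + 475/(2450×103×10³) = 1.499×10⁻⁵ mm/N.
So P = 2.256 / 1.499×10⁻⁵ = 150.5 kN, compressive.

P ≈ 151 kN (compressive)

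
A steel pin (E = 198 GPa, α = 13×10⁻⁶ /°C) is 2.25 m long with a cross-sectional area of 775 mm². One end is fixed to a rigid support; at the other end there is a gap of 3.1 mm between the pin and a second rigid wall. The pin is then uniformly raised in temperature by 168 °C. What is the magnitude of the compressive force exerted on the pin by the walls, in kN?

P ≈ 124 kN

If the wall were absent the pin would grow by αΔT L = 13×10⁻⁶ × 168 × 2250 = 4.914 mm.
The gap closes (δ_free > 3.1 mm) and the wall then resists a further 4.914 − 3.1 = 1.814 mm of expansion.
That suppressed elongation corresponds to σ = E·Δ/L = 198×10³ × 1.814/2250 = 159.6 MPa.
Force on the wall = σA = 159.6 × 775 mm² = 123.7 kN.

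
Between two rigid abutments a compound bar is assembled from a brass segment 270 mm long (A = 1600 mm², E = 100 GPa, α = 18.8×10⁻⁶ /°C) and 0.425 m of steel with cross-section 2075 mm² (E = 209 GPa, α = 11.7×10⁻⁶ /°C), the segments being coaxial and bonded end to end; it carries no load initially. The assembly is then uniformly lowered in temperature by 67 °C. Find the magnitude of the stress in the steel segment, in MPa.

σ ≈ 122 MPa (tensile)

If the supports were absent, the total length change would be Σ αᵢΔT Lᵢ = 18.8×10⁻⁶×67×270 + 11.7×10⁻⁶×67×425 = 0.6732 mm.
Since the ends are fixed, an axial force P builds up, equal in every segment, with P · Σ Lᵢ/(AᵢEᵢ) = δ_free.
The series flexibility is Σ Lᵢ/(AᵢEᵢ) = 270/(1600×100×10³) + 425/(2075×209×10³) = 2.667×10⁻⁶ mm/N.
So P = 0.6732 / 2.667×10⁻⁶ = 252.4 kN, tensile.
σ_{steel} = P / A = 252400 / 2075 = 121.6 MPa.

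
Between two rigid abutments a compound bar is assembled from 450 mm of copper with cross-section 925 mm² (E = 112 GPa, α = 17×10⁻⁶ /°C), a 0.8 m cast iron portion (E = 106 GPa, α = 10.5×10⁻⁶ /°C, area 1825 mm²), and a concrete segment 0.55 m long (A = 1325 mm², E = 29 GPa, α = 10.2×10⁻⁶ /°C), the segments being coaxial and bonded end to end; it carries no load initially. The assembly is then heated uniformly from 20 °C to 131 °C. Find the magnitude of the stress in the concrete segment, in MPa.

With the walls removed the bar would change length by δ_free = Σ αᵢΔT Lᵢ = 17×10⁻⁶×111×450 + 10.5×10⁻⁶×111×800 + 10.2×10⁻⁶×111×550 = 2.404 mm.
The rigid supports impose zero overall length change; the single axial force P common to all segments must satisfy P Σ Lᵢ/(AᵢEᵢ) = δ_free.
Σ Lᵢ/(AᵢEᵢ) = 450/(925×112×10³) + 800/(1825×106×10³) + 550/(1325×29×10³) = 2.279×10⁻⁵ mm/N.
Hence P = δ_free / Σ(L/AE) = 2.404/2.279×10⁻⁵ = 105.5 kN (compressive).
σ_{concrete} = P / A = 105500 / 1325 = 79.61 MPa.

σ ≈ 79.6 MPa (compressive)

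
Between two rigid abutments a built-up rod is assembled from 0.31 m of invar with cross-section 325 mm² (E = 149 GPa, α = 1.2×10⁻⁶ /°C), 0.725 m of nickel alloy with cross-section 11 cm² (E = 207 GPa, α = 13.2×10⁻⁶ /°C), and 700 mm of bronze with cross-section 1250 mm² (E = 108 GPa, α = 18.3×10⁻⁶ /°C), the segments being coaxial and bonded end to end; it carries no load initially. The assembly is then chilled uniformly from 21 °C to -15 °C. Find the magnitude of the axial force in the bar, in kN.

P ≈ 55.5 kN (tensile)

Free thermal contraction of the whole bar: Σ αᵢΔT Lᵢ = 1.2×10⁻⁶×36×310 + 13.2×10⁻⁶×36×725 + 18.3×10⁻⁶×36×700 = 0.8191 mm.
The walls prevent any net length change, so an axial force P (same in every segment) develops. Compatibility: P · Σ Lᵢ/(AᵢEᵢ) = δ_free.
Σ Lᵢ/(AᵢEᵢ) = 310/(325×149×10³) + 725/(1100×207×10³) + 700/(1250×108×10³) = 1.477×10⁻⁵ mm/N.
So P = 0.8191 / 1.477×10⁻⁵ = 55.45 kN, tensile.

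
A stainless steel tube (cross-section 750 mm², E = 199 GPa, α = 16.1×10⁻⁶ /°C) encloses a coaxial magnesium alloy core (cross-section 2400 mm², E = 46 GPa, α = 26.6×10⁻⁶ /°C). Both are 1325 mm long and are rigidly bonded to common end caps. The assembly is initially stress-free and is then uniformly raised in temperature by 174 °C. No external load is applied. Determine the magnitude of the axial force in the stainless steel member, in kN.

Equilibrium of a rigid end plate with no external load gives equal and opposite internal forces ±P in the two members. Since α_{magnesium alloy} > α_{stainless steel}, heating drives the magnesium alloy into compression and the stainless steel into tension.
Setting the final lengths equal and cancelling L: (α₁ − α₂)ΔT = P/(A₁E₁) + P/(A₂E₂).
|α₁ − α₂|·ΔT = 10.5×10⁻⁶ × 174 = 0.001827.
1/(A₁E₁) + 1/(A₂E₂) = 1/(750×199×10³) + 1/(2400×46×10³) = 1.576×10⁻⁸ N⁻¹.
So P = 0.001827 / 1.576×10⁻⁸ = 115.9 kN.

P ≈ 116 kN (tensile in the stainless steel)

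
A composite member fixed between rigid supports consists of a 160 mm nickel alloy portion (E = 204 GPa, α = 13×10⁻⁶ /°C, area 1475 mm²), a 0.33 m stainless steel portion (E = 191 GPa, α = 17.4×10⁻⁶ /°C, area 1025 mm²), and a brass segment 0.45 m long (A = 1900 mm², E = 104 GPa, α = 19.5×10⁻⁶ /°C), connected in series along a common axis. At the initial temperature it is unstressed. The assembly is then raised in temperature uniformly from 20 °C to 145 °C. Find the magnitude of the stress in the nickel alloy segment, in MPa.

σ ≈ 313 MPa (compressive)

If the supports were absent, the total length change would be Σ αᵢΔT Lᵢ = 13×10⁻⁶×125×160 + 17.4×10⁻⁶×125×330 + 19.5×10⁻⁶×125×450 = 2.075 mm.
The rigid supports impose zero overall length change; the single axial force P common to all segments must satisfy P Σ Lᵢ/(AᵢEᵢ) = δ_free.
The series flexibility is Σ Lᵢ/(AᵢEᵢ) = 160/(1475×204×10³) + 330/(1025×191×10³) + 450/(1900×104×10³) = 4.495×10⁻⁶ mm/N.
P = 2.075 / 4.495×10⁻⁶ = 461600 N = 461.6 kN, compressive.
σ_{nickel alloy} = P / A = 461600 / 1475 = 312.9 MPa.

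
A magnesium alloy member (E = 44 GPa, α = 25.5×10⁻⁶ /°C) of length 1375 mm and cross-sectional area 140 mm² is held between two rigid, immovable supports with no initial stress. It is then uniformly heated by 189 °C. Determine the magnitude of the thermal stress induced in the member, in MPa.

σ ≈ 212 MPa (compressive)

With length fixed, the mechanical strain must cancel the thermal strain αΔT = 25.5×10⁻⁶ × 189 = 4819.5×10⁻⁶.
Hence σ = E·αΔT = 44×10³ × 4819.5×10⁻⁶ = 212.1 MPa, compressive.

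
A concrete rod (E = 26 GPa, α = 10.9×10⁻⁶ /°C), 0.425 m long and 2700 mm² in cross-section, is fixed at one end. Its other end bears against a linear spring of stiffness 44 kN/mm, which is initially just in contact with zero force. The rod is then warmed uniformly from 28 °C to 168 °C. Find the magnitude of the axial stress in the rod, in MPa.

σ ≈ 8.35 MPa (compressive)

Free thermal expansion: δ_free = αΔT L = 10.9×10⁻⁶ × 140 × 425 = 0.6485 mm.
Let P be the compressive force at the spring. The rod shortens elastically by PL/(AE) and the spring compresses by P/k; together these equal δ_free.
P [ L/(AE) + 1/k ] = δ_free → P [ 425/(2700×26×10³) + 1/(44×10³) ] = 0.6485.
P = 0.6485 / 2.878×10⁻⁵ = 22530 N.
σ = P/A = 22530/2700 = 8.346 MPa.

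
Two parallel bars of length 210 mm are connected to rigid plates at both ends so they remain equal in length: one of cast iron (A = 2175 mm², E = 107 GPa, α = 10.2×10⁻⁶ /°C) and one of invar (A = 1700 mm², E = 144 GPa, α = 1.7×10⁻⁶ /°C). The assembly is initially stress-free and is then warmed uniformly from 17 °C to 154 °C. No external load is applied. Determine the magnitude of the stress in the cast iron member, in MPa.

σ ≈ 63.9 MPa (compressive)

Both members must finish at the same length. With the larger α, the cast iron tends to over-expand; the plates restrain it, putting the cast iron in compression and the invar in tension. With no external load the two internal forces are equal and opposite, magnitude P.
Compatibility of the two members (thermal + elastic change equal): (α₁ − α₂)ΔT = P·[1/(A₁E₁) + 1/(A₂E₂)].
|α₁ − α₂|·ΔT = 8.5×10⁻⁶ × 137 = 0.001164.
1/(A₁E₁) + 1/(A₂E₂) = 1/(2175×107×10³) + 1/(1700×144×10³) = 8.382×10⁻⁹ N⁻¹.
P = 0.001164 / 8.382×10⁻⁹ = 138900 N = 138.9 kN.
σ_{cast iron} = P/A₁ = 138900/2175 = 63.88 MPa, compressive.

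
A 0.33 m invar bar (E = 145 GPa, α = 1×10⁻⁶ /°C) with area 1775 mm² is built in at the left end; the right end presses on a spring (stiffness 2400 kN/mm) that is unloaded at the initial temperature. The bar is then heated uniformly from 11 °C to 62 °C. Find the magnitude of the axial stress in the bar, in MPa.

Free thermal expansion: δ_free = αΔT L = 1×10⁻⁶ × 51 × 330 = 0.01683 mm.
With a force P in the spring, the elastic change of the bar is PL/(AE) and that of the spring is P/k; compatibility requires their sum to equal δ_free.
So P = δ_free / [L/(AE) + 1/k] = 0.01683 / [ 330/(1775×145×10³) + 1/(2400×10³) ].
P = 0.01683 / 1.699×10⁻⁶ = 9907 N.
σ = P/A = 9907/1775 = 5.581 MPa.

σ ≈ 5.58 MPa (compressive)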